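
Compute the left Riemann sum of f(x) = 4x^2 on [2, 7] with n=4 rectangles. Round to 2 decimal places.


Left Riemann sum uses left endpoints of each subinterval.
Interval: [2, 7], n = 4
dx = (7 - 2) / 4 = 5/4
Left endpoints: [2, 13/4, 9/2, 23/4]
f values: [16, 169/4, 81, 529/4]
Sum = dx * (sum of f values)
= 5/4 * 543/2
= 2715/8 ≈ 339.38

339.38


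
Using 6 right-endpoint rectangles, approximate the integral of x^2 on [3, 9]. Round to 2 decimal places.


Right Riemann sum uses right endpoints of each subinterval.
Interval: [3, 9], n = 6
dx = (9 - 3) / 6 = 1
Right endpoints: [4, 5, 6, 7, 8, 9]
f values: [16, 25, 36, 49, 64, 81]
Sum = dx * (sum of f values)
= 1 * 271
= 271 = 271.00

271.00


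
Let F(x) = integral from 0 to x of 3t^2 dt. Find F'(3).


By the Fundamental Theorem of Calculus (Part 1):
If F(x) = integral from 0 to x of f(t) dt, then F'(x) = f(x)
Here f(t) = 3t^2
So F'(x) = 3x^2
Evaluate at x = 3:
F'(3) = 3 * 3^2
= 3 * 9
= 27

27


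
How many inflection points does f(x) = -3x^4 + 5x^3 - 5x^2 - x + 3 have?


Inflection points occur where f''(x) = 0 and concavity changes.
f(x) = -3x^4 + 5x^3 - 5x^2 - x + 3
f'(x) = -12x^3 + 15x^2 - 10x - 1
f''(x) = -36x^2 + 30x - 10
This is a quadratic in x. Use the discriminant to count real roots.
Discriminant = (30)^2 - 4 * (-36) * (-10)
= 900 - 1440
= -540
Since discriminant < 0, f''(x) = 0 has no real solutions.
Number of inflection points: 0

0


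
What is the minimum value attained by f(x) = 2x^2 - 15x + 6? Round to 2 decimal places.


For a quadratic f(x) = ax^2 + bx + c with a > 0, the minimum is at the vertex.
Vertex x-coordinate: x = -b/(2a)
x = -(-15) / (2 * 2)
x = 15/4
Substitute back to find the minimum value:
f(15/4) = 2 * (15/4)^2 - 15 * (15/4) + 6
= 225/8 - 225/4 + 6
= -177/8 ≈ -22.13

-22.13


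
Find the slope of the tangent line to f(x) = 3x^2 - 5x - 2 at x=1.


The slope of the tangent line equals f'(x) at the point.
f(x) = 3x^2 - 5x - 2
f'(x) = 6x - 5
At x = 1:
f'(1) = 6 * 1 - 5
= 6 - 5
= 1

1


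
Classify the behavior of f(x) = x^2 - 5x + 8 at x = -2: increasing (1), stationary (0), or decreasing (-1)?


Compute f'(x) to determine behavior:
f'(x) = 2x - 5
f'(-2) = 2 * (-2) - 5
= -4 - 5
= -9
Since f'(-2) < 0, the function is decreasing (-1)

-1


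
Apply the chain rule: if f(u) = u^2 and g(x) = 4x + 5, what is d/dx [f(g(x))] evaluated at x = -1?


Using the chain rule: (f(g(x)))' = f'(g(x)) * g'(x)
First, find g(-1):
g(-1) = 4 * (-1) + 5 = 1
Next, f'(u) = 2u
And g'(x) = 4
So f'(g(-1)) * g'(-1)
= 2 * 1 * 4
= 8

8


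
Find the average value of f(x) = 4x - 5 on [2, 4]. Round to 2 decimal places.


Average value = 1/(b-a) * integral from a to b of f(x) dx
First compute the integral of 4x - 5:
F(x) = 2x^2 - 5x
F(4) = 2 * 16 - 5 * 4 = 12
F(2) = 2 * 4 - 5 * 2 = -2
Integral = 12 - (-2) = 14
Average = 14 / (4 - 2) = 14 / 2
= 7 = 7.00

7.00


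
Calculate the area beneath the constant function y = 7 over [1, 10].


The area under a constant function y = 7 is a rectangle.
Width = 10 - 1 = 9
Height = 7
Area = width * height
= 9 * 7
= 63

63


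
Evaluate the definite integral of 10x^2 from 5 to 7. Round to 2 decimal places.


Find the antiderivative of 10x^2:
F(x) = 10/3 * x^3
Apply the Fundamental Theorem of Calculus:
F(7) - F(5)
= 10/3 * 7^3 - 10/3 * 5^3
= 10/3 * (343 - 125)
= 10/3 * 218
= 2180/3 ≈ 726.67

726.67


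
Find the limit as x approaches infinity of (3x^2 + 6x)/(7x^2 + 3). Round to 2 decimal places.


For limits at infinity with equal-degree polynomials,
we compare leading coefficients.
Numerator leading term: 3x^2
Denominator leading term: 7x^2
Divide both by x^2:
lim = (3 + 6/x) / (7 + 3/x^2)
As x -> infinity, the 1/x and 1/x^2 terms vanish:
= 3/7 ≈ 0.43

0.43


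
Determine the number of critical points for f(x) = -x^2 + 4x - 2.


Find where f'(x) = 0:
f'(x) = -2x + 4
Set f'(x) = 0:
-2x + 4 = 0
x = -4 / (-2) = 2
This is a linear equation in x, so there is exactly one solution.
Number of critical points: 1

1


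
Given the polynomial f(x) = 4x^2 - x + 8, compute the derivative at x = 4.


Differentiate term by term using power and sum rules:
f(x) = 4x^2 - x + 8
f'(x) = 8x - 1
Substitute x = 4:
f'(4) = 8 * 4 - 1
= 32 - 1
= 31

31


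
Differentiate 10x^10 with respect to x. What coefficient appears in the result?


We apply the power rule: d/dx [ax^n] = a*n * x^(n-1)
d/dx [10x^10]
= 10 * 10 * x^(10-1)
= 100x^9
The coefficient is 100

100


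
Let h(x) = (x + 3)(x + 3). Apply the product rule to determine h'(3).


Let u(x) = x + 3 and v(x) = x + 3
u'(x) = 1
v'(x) = 1
Product rule: h'(x) = u'(x)*v(x) + u(x)*v'(x)
= 1 * (x + 3) + (x + 3) * 1
At x = 3:
u(3) = 1 * 3 + 3 = 6
v(3) = 1 * 3 + 3 = 6
h'(3) = 1 * 6 + 6 * 1
= 6 + 6
= 12

12


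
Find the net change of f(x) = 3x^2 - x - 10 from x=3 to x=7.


Net change = f(b) - f(a)
f(x) = 3x^2 - x - 10
Compute f(7):
f(7) = 3 * 7^2 - 1 * 7 - 10
= 147 - 7 - 10
= 130
Compute f(3):
f(3) = 3 * 3^2 - 1 * 3 - 10
= 27 - 3 - 10
= 14
Net change = 130 - 14 = 116

116


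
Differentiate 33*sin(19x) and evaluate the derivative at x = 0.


Apply the chain rule to differentiate 33*sin(19x):
d/dx [33*sin(19x)]
= 33 * cos(19x) * d/dx(19x)
= 33 * 19 * cos(19x)
= 627 * cos(19x)
Evaluate at x = 0:
= 627 * cos(0)
= 627 * 1
= 627

627


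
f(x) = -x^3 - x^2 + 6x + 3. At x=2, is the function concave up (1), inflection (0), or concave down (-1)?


Concavity is determined by the sign of f''(x).
f(x) = -x^3 - x^2 + 6x + 3
f'(x) = -3x^2 - 2x + 6
f''(x) = -6x - 2
f''(2) = -6 * 2 - 2
= -12 - 2
= -14
Since f''(2) < 0, the function is concave down (-1)

-1


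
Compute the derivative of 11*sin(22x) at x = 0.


Apply the chain rule to differentiate 11*sin(22x):
d/dx [11*sin(22x)]
= 11 * cos(22x) * d/dx(22x)
= 11 * 22 * cos(22x)
= 242 * cos(22x)
Evaluate at x = 0:
= 242 * cos(0)
= 242 * 1
= 242

242


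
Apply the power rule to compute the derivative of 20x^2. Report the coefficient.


We apply the power rule: d/dx [ax^n] = a*n * x^(n-1)
d/dx [20x^2]
= 20 * 2 * x^(2-1)
= 40x
The coefficient is 40

40


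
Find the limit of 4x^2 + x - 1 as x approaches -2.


Since polynomials are continuous, we use direct substitution.
lim(x->-2) of 4x^2 + x - 1
= 4 * (-2)^2 + 1 * (-2) - 1
= 16 - 2 - 1
= 13

13


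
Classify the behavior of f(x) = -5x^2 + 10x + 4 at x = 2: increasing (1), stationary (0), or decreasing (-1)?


Compute f'(x) to determine behavior:
f'(x) = -10x + 10
f'(2) = -10 * 2 + 10
= -20 + 10
= -10
Since f'(2) < 0, the function is decreasing (-1)

-1


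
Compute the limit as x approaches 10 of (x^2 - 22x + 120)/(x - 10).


Direct substitution gives 0/0, so we factor the numerator.
Factor: (x^2 - 22x + 120) = (x - 10)(x - 12)
Cancel the common factor (x - 10):
(x^2 - 22x + 120)/(x - 10) = (x - 12)
Now substitute x = 10:
= (10) - (12) = -2

-2


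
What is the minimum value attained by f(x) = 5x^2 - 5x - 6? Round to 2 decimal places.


For a quadratic f(x) = ax^2 + bx + c with a > 0, the minimum is at the vertex.
Vertex x-coordinate: x = -b/(2a)
x = -(-5) / (2 * 5)
x = 5/10 = 1/2
Substitute back to find the minimum value:
f(1/2) = 5 * (1/2)^2 - 5 * (1/2) - 6
= 5/4 - 5/2 - 6
= -29/4 = -7.25

-7.25


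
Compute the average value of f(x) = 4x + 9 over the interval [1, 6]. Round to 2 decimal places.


Average value = 1/(b-a) * integral from a to b of f(x) dx
First compute the integral of 4x + 9:
F(x) = 2x^2 + 9x
F(6) = 2 * 36 + 9 * 6 = 126
F(1) = 2 * 1 + 9 * 1 = 11
Integral = 126 - 11 = 115
Average = 115 / (6 - 1) = 115 / 5
= 23 = 23.00

23.00


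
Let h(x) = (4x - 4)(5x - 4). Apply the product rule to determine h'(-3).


Let u(x) = 4x - 4 and v(x) = 5x - 4
u'(x) = 4
v'(x) = 5
Product rule: h'(x) = u'(x)*v(x) + u(x)*v'(x)
= 4 * (5x - 4) + (4x - 4) * 5
At x = -3:
u(-3) = 4 * (-3) - 4 = -16
v(-3) = 5 * (-3) - 4 = -19
h'(-3) = 4 * (-19) + (-16) * 5
= -76 - 80
= -156

-156


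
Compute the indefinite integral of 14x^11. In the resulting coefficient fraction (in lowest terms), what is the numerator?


Apply the power rule for integration:
integral of ax^n dx = a/(n+1) * x^(n+1) + C
integral of 14x^11 dx
= 14/12 * x^12 + C
= 7/6 * x^12 + C
The coefficient in lowest terms is 7/6, and its numerator is 7

7


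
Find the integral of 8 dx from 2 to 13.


The integral of a constant k over [a, b] equals k * (b - a).
integral from 2 to 13 of 8 dx
= 8 * (13 - 2)
= 8 * 11
= 88

88


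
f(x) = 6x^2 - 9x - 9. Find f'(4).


Differentiate term by term using power and sum rules:
f(x) = 6x^2 - 9x - 9
f'(x) = 12x - 9
Substitute x = 4:
f'(4) = 12 * 4 - 9
= 48 - 9
= 39

39


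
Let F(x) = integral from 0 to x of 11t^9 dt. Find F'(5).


By the Fundamental Theorem of Calculus (Part 1):
If F(x) = integral from 0 to x of f(t) dt, then F'(x) = f(x)
Here f(t) = 11t^9
So F'(x) = 11x^9
Evaluate at x = 5:
F'(5) = 11 * 5^9
= 11 * 1953125
= 21484375

21484375


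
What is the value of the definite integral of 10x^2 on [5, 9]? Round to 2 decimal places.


Find the antiderivative of 10x^2:
F(x) = 10/3 * x^3
Apply the Fundamental Theorem of Calculus:
F(9) - F(5)
= 10/3 * 9^3 - 10/3 * 5^3
= 10/3 * (729 - 125)
= 10/3 * 604
= 6040/3 ≈ 2013.33

2013.33


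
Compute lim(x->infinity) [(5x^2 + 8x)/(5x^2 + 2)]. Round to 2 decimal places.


For limits at infinity with equal-degree polynomials,
we compare leading coefficients.
Numerator leading term: 5x^2
Denominator leading term: 5x^2
Divide both by x^2:
lim = (5 + 8/x) / (5 + 2/x^2)
As x -> infinity, the 1/x and 1/x^2 terms vanish:
= 5/5 = 1 = 1.00

1.00


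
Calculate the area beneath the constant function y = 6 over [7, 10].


The area under a constant function y = 6 is a rectangle.
Width = 10 - 7 = 3
Height = 6
Area = width * height
= 3 * 6
= 18

18


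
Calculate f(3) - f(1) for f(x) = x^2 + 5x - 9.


Net change = f(b) - f(a)
f(x) = x^2 + 5x - 9
Compute f(3):
f(3) = 1 * 3^2 + 5 * 3 - 9
= 9 + 15 - 9
= 15
Compute f(1):
f(1) = 1 * 1^2 + 5 * 1 - 9
= 1 + 5 - 9
= -3
Net change = 15 - (-3) = 18

18


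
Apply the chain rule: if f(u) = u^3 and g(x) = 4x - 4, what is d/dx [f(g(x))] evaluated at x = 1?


Using the chain rule: (f(g(x)))' = f'(g(x)) * g'(x)
First, find g(1):
g(1) = 4 * 1 - 4 = 0
Next, f'(u) = 3u^2
And g'(x) = 4
So f'(g(1)) * g'(1)
= 3 * 0^2 * 4
= 3 * 0 * 4
= 0

0


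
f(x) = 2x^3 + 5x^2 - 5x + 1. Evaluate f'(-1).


Differentiate f(x) = 2x^3 + 5x^2 - 5x + 1 term by term:
f'(x) = 6x^2 + 10x - 5
Substitute x = -1:
f'(-1) = 6 * (-1)^2 + 10 * (-1) - 5
= 6 - 10 - 5
= -9

-9


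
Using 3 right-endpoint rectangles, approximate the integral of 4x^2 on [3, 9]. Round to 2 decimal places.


Right Riemann sum uses right endpoints of each subinterval.
Interval: [3, 9], n = 3
dx = (9 - 3) / 3 = 2
Right endpoints: [5, 7, 9]
f values: [100, 196, 324]
Sum = dx * (sum of f values)
= 2 * 620
= 1240 = 1240.00

1240.00


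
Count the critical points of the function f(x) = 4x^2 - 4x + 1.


Find where f'(x) = 0:
f'(x) = 8x - 4
Set f'(x) = 0:
8x - 4 = 0
x = 4 / 8 = 1/2
This is a linear equation in x, so there is exactly one solution.
Number of critical points: 1

1


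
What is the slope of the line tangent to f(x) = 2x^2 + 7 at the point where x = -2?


The slope of the tangent line equals f'(x) at the point.
f(x) = 2x^2 + 7
f'(x) = 4x
At x = -2:
f'(-2) = 4 * (-2) + 0
= -8 + 0
= -8

-8


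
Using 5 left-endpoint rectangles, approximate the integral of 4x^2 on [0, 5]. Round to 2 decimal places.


Left Riemann sum uses left endpoints of each subinterval.
Interval: [0, 5], n = 5
dx = (5 - 0) / 5 = 1
Left endpoints: [0, 1, 2, 3, 4]
f values: [0, 4, 16, 36, 64]
Sum = dx * (sum of f values)
= 1 * 120
= 120 = 120.00

120.00


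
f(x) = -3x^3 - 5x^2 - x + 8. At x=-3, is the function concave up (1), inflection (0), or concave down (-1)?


Concavity is determined by the sign of f''(x).
f(x) = -3x^3 - 5x^2 - x + 8
f'(x) = -9x^2 - 10x - 1
f''(x) = -18x - 10
f''(-3) = -18 * (-3) - 10
= 54 - 10
= 44
Since f''(-3) > 0, the function is concave up (1)

1


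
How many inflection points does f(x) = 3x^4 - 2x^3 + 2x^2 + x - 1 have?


Inflection points occur where f''(x) = 0 and concavity changes.
f(x) = 3x^4 - 2x^3 + 2x^2 + x - 1
f'(x) = 12x^3 - 6x^2 + 4x + 1
f''(x) = 36x^2 - 12x + 4
This is a quadratic in x. Use the discriminant to count real roots.
Discriminant = (-12)^2 - 4 * 36 * 4
= 144 - 576
= -432
Since discriminant < 0, f''(x) = 0 has no real solutions.
Number of inflection points: 0

0


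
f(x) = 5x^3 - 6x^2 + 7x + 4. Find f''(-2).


First derivative:
f'(x) = 15x^2 - 12x + 7
Second derivative:
f''(x) = 30x - 12
Substitute x = -2:
f''(-2) = 30 * (-2) - 12
= -60 - 12
= -72

-72


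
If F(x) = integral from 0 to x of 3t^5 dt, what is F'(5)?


By the Fundamental Theorem of Calculus (Part 1):
If F(x) = integral from 0 to x of f(t) dt, then F'(x) = f(x)
Here f(t) = 3t^5
So F'(x) = 3x^5
Evaluate at x = 5:
F'(5) = 3 * 5^5
= 3 * 3125
= 9375

9375


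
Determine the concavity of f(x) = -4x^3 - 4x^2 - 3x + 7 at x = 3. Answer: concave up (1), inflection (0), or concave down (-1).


Concavity is determined by the sign of f''(x).
f(x) = -4x^3 - 4x^2 - 3x + 7
f'(x) = -12x^2 - 8x - 3
f''(x) = -24x - 8
f''(3) = -24 * 3 - 8
= -72 - 8
= -80
Since f''(3) < 0, the function is concave down (-1)

-1


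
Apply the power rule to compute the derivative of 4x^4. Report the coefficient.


We apply the power rule: d/dx [ax^n] = a*n * x^(n-1)
d/dx [4x^4]
= 4 * 4 * x^(4-1)
= 16x^3
The coefficient is 16

16


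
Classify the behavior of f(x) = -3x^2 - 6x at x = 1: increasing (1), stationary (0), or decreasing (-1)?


Compute f'(x) to determine behavior:
f'(x) = -6x - 6
f'(1) = -6 * 1 - 6
= -6 - 6
= -12
Since f'(1) < 0, the function is decreasing (-1)

-1


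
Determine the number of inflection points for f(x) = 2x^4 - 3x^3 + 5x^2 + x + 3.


Inflection points occur where f''(x) = 0 and concavity changes.
f(x) = 2x^4 - 3x^3 + 5x^2 + x + 3
f'(x) = 8x^3 - 9x^2 + 10x + 1
f''(x) = 24x^2 - 18x + 10
This is a quadratic in x. Use the discriminant to count real roots.
Discriminant = (-18)^2 - 4 * 24 * 10
= 324 - 960
= -636
Since discriminant < 0, f''(x) = 0 has no real solutions.
Number of inflection points: 0

0


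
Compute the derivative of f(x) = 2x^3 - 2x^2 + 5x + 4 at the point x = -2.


Differentiate f(x) = 2x^3 - 2x^2 + 5x + 4 term by term:
f'(x) = 6x^2 - 4x + 5
Substitute x = -2:
f'(-2) = 6 * (-2)^2 - 4 * (-2) + 5
= 24 + 8 + 5
= 37

37


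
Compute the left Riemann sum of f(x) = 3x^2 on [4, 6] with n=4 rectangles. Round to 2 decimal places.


Left Riemann sum uses left endpoints of each subinterval.
Interval: [4, 6], n = 4
dx = (6 - 4) / 4 = 1/2
Left endpoints: [4, 9/2, 5, 11/2]
f values: [48, 243/4, 75, 363/4]
Sum = dx * (sum of f values)
= 1/2 * 549/2
= 549/4 = 137.25

137.25


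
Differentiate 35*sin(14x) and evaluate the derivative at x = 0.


Apply the chain rule to differentiate 35*sin(14x):
d/dx [35*sin(14x)]
= 35 * cos(14x) * d/dx(14x)
= 35 * 14 * cos(14x)
= 490 * cos(14x)
Evaluate at x = 0:
= 490 * cos(0)
= 490 * 1
= 490

490


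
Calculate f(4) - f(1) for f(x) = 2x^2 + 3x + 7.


Net change = f(b) - f(a)
f(x) = 2x^2 + 3x + 7
Compute f(4):
f(4) = 2 * 4^2 + 3 * 4 + 7
= 32 + 12 + 7
= 51
Compute f(1):
f(1) = 2 * 1^2 + 3 * 1 + 7
= 2 + 3 + 7
= 12
Net change = 51 - 12 = 39

39


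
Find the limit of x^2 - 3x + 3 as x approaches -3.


Since polynomials are continuous, we use direct substitution.
lim(x->-3) of x^2 - 3x + 3
= 1 * (-3)^2 - 3 * (-3) + 3
= 9 + 9 + 3
= 21

21


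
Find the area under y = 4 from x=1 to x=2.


The area under a constant function y = 4 is a rectangle.
Width = 2 - 1 = 1
Height = 4
Area = width * height
= 1 * 4
= 4

4


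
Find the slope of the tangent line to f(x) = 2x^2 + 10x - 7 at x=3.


The slope of the tangent line equals f'(x) at the point.
f(x) = 2x^2 + 10x - 7
f'(x) = 4x + 10
At x = 3:
f'(3) = 4 * 3 + 10
= 12 + 10
= 22

22


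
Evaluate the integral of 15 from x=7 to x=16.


The integral of a constant k over [a, b] equals k * (b - a).
integral from 7 to 16 of 15 dx
= 15 * (16 - 7)
= 15 * 9
= 135

135


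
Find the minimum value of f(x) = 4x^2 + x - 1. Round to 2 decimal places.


For a quadratic f(x) = ax^2 + bx + c with a > 0, the minimum is at the vertex.
Vertex x-coordinate: x = -b/(2a)
x = -(1) / (2 * 4)
x = -1/8
Substitute back to find the minimum value:
f(-1/8) = 4 * (-1/8)^2 + 1 * (-1/8) - 1
= 1/16 - 1/8 - 1
= -17/16 ≈ -1.06

-1.06


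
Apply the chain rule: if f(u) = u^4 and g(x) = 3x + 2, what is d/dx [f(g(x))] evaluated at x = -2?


Using the chain rule: (f(g(x)))' = f'(g(x)) * g'(x)
First, find g(-2):
g(-2) = 3 * (-2) + 2 = -4
Next, f'(u) = 4u^3
And g'(x) = 3
So f'(g(-2)) * g'(-2)
= 4 * (-4)^3 * 3
= 4 * (-64) * 3
= -768

-768


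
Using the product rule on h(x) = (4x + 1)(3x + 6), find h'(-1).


Let u(x) = 4x + 1 and v(x) = 3x + 6
u'(x) = 4
v'(x) = 3
Product rule: h'(x) = u'(x)*v(x) + u(x)*v'(x)
= 4 * (3x + 6) + (4x + 1) * 3
At x = -1:
u(-1) = 4 * (-1) + 1 = -3
v(-1) = 3 * (-1) + 6 = 3
h'(-1) = 4 * 3 + (-3) * 3
= 12 - 9
= 3

3


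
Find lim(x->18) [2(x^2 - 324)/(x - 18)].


Direct substitution gives 0/0, so we factor the numerator.
Factor: 2(x^2 - 324) = 2 * (x - 18)(x + 18)
Cancel the common factor (x - 18):
2(x^2 - 324)/(x - 18) = 2 * (x + 18)
Now substitute x = 18:
= 2 * (18 + 18) = 72

72


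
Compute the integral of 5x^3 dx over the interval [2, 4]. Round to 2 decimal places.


Find the antiderivative of 5x^3:
F(x) = 5/4 * x^4
Apply the Fundamental Theorem of Calculus:
F(4) - F(2)
= 5/4 * 4^4 - 5/4 * 2^4
= 5/4 * (256 - 16)
= 5/4 * 240
= 300 = 300.00

300.00


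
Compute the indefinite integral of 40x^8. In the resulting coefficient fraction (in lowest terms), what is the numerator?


Apply the power rule for integration:
integral of ax^n dx = a/(n+1) * x^(n+1) + C
integral of 40x^8 dx
= 40/9 * x^9 + C
The coefficient in lowest terms is 40/9, and its numerator is 40

40


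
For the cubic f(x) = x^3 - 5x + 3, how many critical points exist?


Find where f'(x) = 0:
f(x) = x^3 - 5x + 3
f'(x) = 3x^2 - 5
This is a quadratic in x. Use the discriminant to count real roots.
Discriminant = (0)^2 - 4 * 3 * (-5)
= 0 - (-60)
= 60
Since discriminant > 0, f'(x) = 0 has 2 real solutions.
Number of critical points: 2

2


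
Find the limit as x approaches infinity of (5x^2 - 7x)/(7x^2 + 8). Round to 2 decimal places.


For limits at infinity with equal-degree polynomials,
we compare leading coefficients.
Numerator leading term: 5x^2
Denominator leading term: 7x^2
Divide both by x^2:
lim = (5 - 7/x) / (7 + 8/x^2)
As x -> infinity, the 1/x and 1/x^2 terms vanish:
= 5/7 ≈ 0.71

0.71


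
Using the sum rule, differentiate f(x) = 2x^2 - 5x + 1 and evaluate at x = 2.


Differentiate term by term using power and sum rules:
f(x) = 2x^2 - 5x + 1
f'(x) = 4x - 5
Substitute x = 2:
f'(2) = 4 * 2 - 5
= 8 - 5
= 3

3


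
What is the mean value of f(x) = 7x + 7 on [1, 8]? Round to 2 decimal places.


Average value = 1/(b-a) * integral from a to b of f(x) dx
First compute the integral of 7x + 7:
F(x) = (7/2)x^2 + 7x
F(8) = 7/2 * 64 + 7 * 8 = 280
F(1) = 7/2 * 1 + 7 * 1 = 21/2
Integral = 280 - 21/2 = 539/2
Average = (539/2) / (8 - 1) = (539/2) / 7
= 77/2 = 38.50

38.50


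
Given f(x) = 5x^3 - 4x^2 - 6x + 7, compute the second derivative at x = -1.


First derivative:
f'(x) = 15x^2 - 8x - 6
Second derivative:
f''(x) = 30x - 8
Substitute x = -1:
f''(-1) = 30 * (-1) - 8
= -30 - 8
= -38

-38


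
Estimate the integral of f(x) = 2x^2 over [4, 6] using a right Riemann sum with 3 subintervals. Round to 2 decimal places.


Right Riemann sum uses right endpoints of each subinterval.
Interval: [4, 6], n = 3
dx = (6 - 4) / 3 = 2/3
Right endpoints: [14/3, 16/3, 6]
f values: [392/9, 512/9, 72]
Sum = dx * (sum of f values)
= 2/3 * 1552/9
= 3104/27 ≈ 114.96

114.96


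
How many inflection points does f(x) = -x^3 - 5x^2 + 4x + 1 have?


Inflection points occur where f''(x) = 0 and concavity changes.
f(x) = -x^3 - 5x^2 + 4x + 1
f'(x) = -3x^2 - 10x + 4
f''(x) = -6x - 10
Set f''(x) = 0:
-6x - 10 = 0
x = 10 / (-6) = -5/3
Since f''(x) is linear (degree 1), it changes sign at this point.
Therefore there is exactly 1 inflection point.

1


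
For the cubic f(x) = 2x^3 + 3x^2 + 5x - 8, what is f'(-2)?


Differentiate f(x) = 2x^3 + 3x^2 + 5x - 8 term by term:
f'(x) = 6x^2 + 6x + 5
Substitute x = -2:
f'(-2) = 6 * (-2)^2 + 6 * (-2) + 5
= 24 - 12 + 5
= 17

17


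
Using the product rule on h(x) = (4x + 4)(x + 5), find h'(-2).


Let u(x) = 4x + 4 and v(x) = x + 5
u'(x) = 4
v'(x) = 1
Product rule: h'(x) = u'(x)*v(x) + u(x)*v'(x)
= 4 * (x + 5) + (4x + 4) * 1
At x = -2:
u(-2) = 4 * (-2) + 4 = -4
v(-2) = 1 * (-2) + 5 = 3
h'(-2) = 4 * 3 + (-4) * 1
= 12 - 4
= 8

8


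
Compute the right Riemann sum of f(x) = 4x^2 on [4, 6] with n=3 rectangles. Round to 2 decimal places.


Right Riemann sum uses right endpoints of each subinterval.
Interval: [4, 6], n = 3
dx = (6 - 4) / 3 = 2/3
Right endpoints: [14/3, 16/3, 6]
f values: [784/9, 1024/9, 144]
Sum = dx * (sum of f values)
= 2/3 * 3104/9
= 6208/27 ≈ 229.93

229.93


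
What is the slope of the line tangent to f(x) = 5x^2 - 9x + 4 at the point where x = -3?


The slope of the tangent line equals f'(x) at the point.
f(x) = 5x^2 - 9x + 4
f'(x) = 10x - 9
At x = -3:
f'(-3) = 10 * (-3) - 9
= -30 - 9
= -39

-39


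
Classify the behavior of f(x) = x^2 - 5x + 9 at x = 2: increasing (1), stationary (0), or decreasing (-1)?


Compute f'(x) to determine behavior:
f'(x) = 2x - 5
f'(2) = 2 * 2 - 5
= 4 - 5
= -1
Since f'(2) < 0, the function is decreasing (-1)

-1


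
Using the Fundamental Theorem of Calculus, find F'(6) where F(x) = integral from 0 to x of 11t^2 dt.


By the Fundamental Theorem of Calculus (Part 1):
If F(x) = integral from 0 to x of f(t) dt, then F'(x) = f(x)
Here f(t) = 11t^2
So F'(x) = 11x^2
Evaluate at x = 6:
F'(6) = 11 * 6^2
= 11 * 36
= 396

396


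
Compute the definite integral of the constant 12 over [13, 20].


The integral of a constant k over [a, b] equals k * (b - a).
integral from 13 to 20 of 12 dx
= 12 * (20 - 13)
= 12 * 7
= 84

84


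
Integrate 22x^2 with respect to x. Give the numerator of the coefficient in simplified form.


Apply the power rule for integration:
integral of ax^n dx = a/(n+1) * x^(n+1) + C
integral of 22x^2 dx
= 22/3 * x^3 + C
The coefficient in lowest terms is 22/3, and its numerator is 22

22


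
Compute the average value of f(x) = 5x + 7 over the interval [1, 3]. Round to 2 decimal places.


Average value = 1/(b-a) * integral from a to b of f(x) dx
First compute the integral of 5x + 7:
F(x) = (5/2)x^2 + 7x
F(3) = 5/2 * 9 + 7 * 3 = 87/2
F(1) = 5/2 * 1 + 7 * 1 = 19/2
Integral = 87/2 - 19/2 = 34
Average = 34 / (3 - 1) = 34 / 2
= 17 = 17.00

17.00


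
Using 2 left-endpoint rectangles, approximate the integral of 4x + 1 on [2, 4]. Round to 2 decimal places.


Left Riemann sum uses left endpoints of each subinterval.
Interval: [2, 4], n = 2
dx = (4 - 2) / 2 = 1
Left endpoints: [2, 3]
f values: [9, 13]
Sum = dx * (sum of f values)
= 1 * 22
= 22 = 22.00

22.00


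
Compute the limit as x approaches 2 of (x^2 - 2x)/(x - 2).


Direct substitution gives 0/0, so we factor the numerator.
Factor: (x^2 - 2x) = (x - 2)(x)
Cancel the common factor (x - 2):
(x^2 - 2x)/(x - 2) = (x)
Now substitute x = 2:
= (2) - (0) = 2

2


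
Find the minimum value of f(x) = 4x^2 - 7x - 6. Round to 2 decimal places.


For a quadratic f(x) = ax^2 + bx + c with a > 0, the minimum is at the vertex.
Vertex x-coordinate: x = -b/(2a)
x = -(-7) / (2 * 4)
x = 7/8
Substitute back to find the minimum value:
f(7/8) = 4 * (7/8)^2 - 7 * (7/8) - 6
= 49/16 - 49/8 - 6
= -145/16 ≈ -9.06

-9.06


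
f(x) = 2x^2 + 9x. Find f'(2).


Differentiate term by term using power and sum rules:
f(x) = 2x^2 + 9x
f'(x) = 4x + 9
Substitute x = 2:
f'(2) = 4 * 2 + 9
= 8 + 9
= 17

17


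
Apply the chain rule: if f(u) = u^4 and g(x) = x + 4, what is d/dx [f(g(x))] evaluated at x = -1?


Using the chain rule: (f(g(x)))' = f'(g(x)) * g'(x)
First, find g(-1):
g(-1) = 1 * (-1) + 4 = 3
Next, f'(u) = 4u^3
And g'(x) = 1
So f'(g(-1)) * g'(-1)
= 4 * 3^3 * 1
= 4 * 27 * 1
= 108

108


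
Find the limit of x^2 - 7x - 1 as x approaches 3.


Since polynomials are continuous, we use direct substitution.
lim(x->3) of x^2 - 7x - 1
= 1 * 3^2 - 7 * 3 - 1
= 9 - 21 - 1
= -13

-13


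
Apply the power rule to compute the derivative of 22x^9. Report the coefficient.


We apply the power rule: d/dx [ax^n] = a*n * x^(n-1)
d/dx [22x^9]
= 22 * 9 * x^(9-1)
= 198x^8
The coefficient is 198

198


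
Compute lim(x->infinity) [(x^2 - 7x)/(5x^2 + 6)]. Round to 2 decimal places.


For limits at infinity with equal-degree polynomials,
we compare leading coefficients.
Numerator leading term: x^2
Denominator leading term: 5x^2
Divide both by x^2:
lim = (1 - 7/x) / (5 + 6/x^2)
As x -> infinity, the 1/x and 1/x^2 terms vanish:
= 1/5 = 0.20

0.20


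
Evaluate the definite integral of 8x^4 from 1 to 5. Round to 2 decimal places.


Find the antiderivative of 8x^4:
F(x) = 8/5 * x^5
Apply the Fundamental Theorem of Calculus:
F(5) - F(1)
= 8/5 * 5^5 - 8/5 * 1^5
= 8/5 * (3125 - 1)
= 8/5 * 3124
= 24992/5 = 4998.40

4998.40


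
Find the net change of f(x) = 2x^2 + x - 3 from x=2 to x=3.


Net change = f(b) - f(a)
f(x) = 2x^2 + x - 3
Compute f(3):
f(3) = 2 * 3^2 + 1 * 3 - 3
= 18 + 3 - 3
= 18
Compute f(2):
f(2) = 2 * 2^2 + 1 * 2 - 3
= 8 + 2 - 3
= 7
Net change = 18 - 7 = 11

11


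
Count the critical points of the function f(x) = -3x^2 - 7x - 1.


Find where f'(x) = 0:
f'(x) = -6x - 7
Set f'(x) = 0:
-6x - 7 = 0
x = 7 / (-6) = -7/6
This is a linear equation in x, so there is exactly one solution.
Number of critical points: 1

1


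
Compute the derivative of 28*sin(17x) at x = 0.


Apply the chain rule to differentiate 28*sin(17x):
d/dx [28*sin(17x)]
= 28 * cos(17x) * d/dx(17x)
= 28 * 17 * cos(17x)
= 476 * cos(17x)
Evaluate at x = 0:
= 476 * cos(0)
= 476 * 1
= 476

476


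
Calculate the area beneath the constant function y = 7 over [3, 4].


The area under a constant function y = 7 is a rectangle.
Width = 4 - 3 = 1
Height = 7
Area = width * height
= 1 * 7
= 7

7


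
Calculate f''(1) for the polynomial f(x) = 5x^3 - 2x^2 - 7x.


First derivative:
f'(x) = 15x^2 - 4x - 7
Second derivative:
f''(x) = 30x - 4
Substitute x = 1:
f''(1) = 30 * 1 - 4
= 30 - 4
= 26

26


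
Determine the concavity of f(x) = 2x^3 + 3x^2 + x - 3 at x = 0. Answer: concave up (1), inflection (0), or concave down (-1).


Concavity is determined by the sign of f''(x).
f(x) = 2x^3 + 3x^2 + x - 3
f'(x) = 6x^2 + 6x + 1
f''(x) = 12x + 6
f''(0) = 12 * 0 + 6
= 0 + 6
= 6
Since f''(0) > 0, the function is concave up (1)

1


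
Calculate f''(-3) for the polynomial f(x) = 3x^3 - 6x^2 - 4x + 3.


First derivative:
f'(x) = 9x^2 - 12x - 4
Second derivative:
f''(x) = 18x - 12
Substitute x = -3:
f''(-3) = 18 * (-3) - 12
= -54 - 12
= -66

-66


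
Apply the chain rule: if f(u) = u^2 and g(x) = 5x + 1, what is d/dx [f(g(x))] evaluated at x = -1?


Using the chain rule: (f(g(x)))' = f'(g(x)) * g'(x)
First, find g(-1):
g(-1) = 5 * (-1) + 1 = -4
Next, f'(u) = 2u
And g'(x) = 5
So f'(g(-1)) * g'(-1)
= 2 * (-4) * 5
= -40

-40


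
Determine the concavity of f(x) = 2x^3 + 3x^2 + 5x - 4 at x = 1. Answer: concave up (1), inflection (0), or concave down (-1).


Concavity is determined by the sign of f''(x).
f(x) = 2x^3 + 3x^2 + 5x - 4
f'(x) = 6x^2 + 6x + 5
f''(x) = 12x + 6
f''(1) = 12 * 1 + 6
= 12 + 6
= 18
Since f''(1) > 0, the function is concave up (1)

1


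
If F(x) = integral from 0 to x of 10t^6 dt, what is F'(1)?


By the Fundamental Theorem of Calculus (Part 1):
If F(x) = integral from 0 to x of f(t) dt, then F'(x) = f(x)
Here f(t) = 10t^6
So F'(x) = 10x^6
Evaluate at x = 1:
F'(1) = 10 * 1^6
= 10 * 1
= 10

10


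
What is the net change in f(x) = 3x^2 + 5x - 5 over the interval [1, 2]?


Net change = f(b) - f(a)
f(x) = 3x^2 + 5x - 5
Compute f(2):
f(2) = 3 * 2^2 + 5 * 2 - 5
= 12 + 10 - 5
= 17
Compute f(1):
f(1) = 3 * 1^2 + 5 * 1 - 5
= 3 + 5 - 5
= 3
Net change = 17 - 3 = 14

14


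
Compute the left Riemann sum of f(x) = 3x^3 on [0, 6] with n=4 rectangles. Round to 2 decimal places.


Left Riemann sum uses left endpoints of each subinterval.
Interval: [0, 6], n = 4
dx = (6 - 0) / 4 = 3/2
Left endpoints: [0, 3/2, 3, 9/2]
f values: [0, 81/8, 81, 2187/8]
Sum = dx * (sum of f values)
= 3/2 * 729/2
= 2187/4 = 546.75

546.75


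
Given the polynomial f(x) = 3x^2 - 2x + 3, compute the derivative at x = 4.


Differentiate term by term using power and sum rules:
f(x) = 3x^2 - 2x + 3
f'(x) = 6x - 2
Substitute x = 4:
f'(4) = 6 * 4 - 2
= 24 - 2
= 22

22


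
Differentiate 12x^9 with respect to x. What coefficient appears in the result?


We apply the power rule: d/dx [ax^n] = a*n * x^(n-1)
d/dx [12x^9]
= 12 * 9 * x^(9-1)
= 108x^8
The coefficient is 108

108


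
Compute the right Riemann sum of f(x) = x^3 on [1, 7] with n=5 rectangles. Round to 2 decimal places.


Right Riemann sum uses right endpoints of each subinterval.
Interval: [1, 7], n = 5
dx = (7 - 1) / 5 = 6/5
Right endpoints: [11/5, 17/5, 23/5, 29/5, 7]
f values: [1331/125, 4913/125, 12167/125, 24389/125, 343]
Sum = dx * (sum of f values)
= 6/5 * 3427/5
= 20562/25 = 822.48

822.48


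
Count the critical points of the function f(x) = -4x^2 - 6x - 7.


Find where f'(x) = 0:
f'(x) = -8x - 6
Set f'(x) = 0:
-8x - 6 = 0
x = 6 / (-8) = -3/4
This is a linear equation in x, so there is exactly one solution.
Number of critical points: 1

1


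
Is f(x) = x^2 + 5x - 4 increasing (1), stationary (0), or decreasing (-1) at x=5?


Compute f'(x) to determine behavior:
f'(x) = 2x + 5
f'(5) = 2 * 5 + 5
= 10 + 5
= 15
Since f'(5) > 0, the function is increasing (1)

1


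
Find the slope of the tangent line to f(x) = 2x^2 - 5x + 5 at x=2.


The slope of the tangent line equals f'(x) at the point.
f(x) = 2x^2 - 5x + 5
f'(x) = 4x - 5
At x = 2:
f'(2) = 4 * 2 - 5
= 8 - 5
= 3

3


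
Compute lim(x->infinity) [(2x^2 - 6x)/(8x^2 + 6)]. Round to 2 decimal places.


For limits at infinity with equal-degree polynomials,
we compare leading coefficients.
Numerator leading term: 2x^2
Denominator leading term: 8x^2
Divide both by x^2:
lim = (2 - 6/x) / (8 + 6/x^2)
As x -> infinity, the 1/x and 1/x^2 terms vanish:
= 2/8 = 1/4 = 0.25

0.25


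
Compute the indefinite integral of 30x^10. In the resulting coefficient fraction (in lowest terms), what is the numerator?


Apply the power rule for integration:
integral of ax^n dx = a/(n+1) * x^(n+1) + C
integral of 30x^10 dx
= 30/11 * x^11 + C
The coefficient in lowest terms is 30/11, and its numerator is 30

30


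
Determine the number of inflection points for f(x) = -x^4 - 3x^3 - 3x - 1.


Inflection points occur where f''(x) = 0 and concavity changes.
f(x) = -x^4 - 3x^3 - 3x - 1
f'(x) = -4x^3 - 9x^2 - 3
f''(x) = -12x^2 - 18x
This is a quadratic in x. Use the discriminant to count real roots.
Discriminant = (-18)^2 - 4 * (-12) * 0
= 324 - 0
= 324
Since discriminant > 0, f''(x) = 0 has 2 distinct real solutions.
A quadratic with two distinct real roots changes sign at each root, so concavity changes at both.
Number of inflection points: 2

2


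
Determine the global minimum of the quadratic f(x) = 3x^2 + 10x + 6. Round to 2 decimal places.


For a quadratic f(x) = ax^2 + bx + c with a > 0, the minimum is at the vertex.
Vertex x-coordinate: x = -b/(2a)
x = -(10) / (2 * 3)
x = -10/6 = -5/3
Substitute back to find the minimum value:
f(-5/3) = 3 * (-5/3)^2 + 10 * (-5/3) + 6
= 25/3 - 50/3 + 6
= -7/3 ≈ -2.33

-2.33


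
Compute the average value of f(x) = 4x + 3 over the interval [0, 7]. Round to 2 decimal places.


Average value = 1/(b-a) * integral from a to b of f(x) dx
First compute the integral of 4x + 3:
F(x) = 2x^2 + 3x
F(7) = 2 * 49 + 3 * 7 = 119
F(0) = 2 * 0 + 3 * 0 = 0
Integral = 119 - 0 = 119
Average = 119 / (7 - 0) = 119 / 7
= 17 = 17.00

17.00


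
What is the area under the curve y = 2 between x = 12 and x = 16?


The area under a constant function y = 2 is a rectangle.
Width = 16 - 12 = 4
Height = 2
Area = width * height
= 4 * 2
= 8

8


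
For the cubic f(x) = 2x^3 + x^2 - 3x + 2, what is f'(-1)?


Differentiate f(x) = 2x^3 + x^2 - 3x + 2 term by term:
f'(x) = 6x^2 + 2x - 3
Substitute x = -1:
f'(-1) = 6 * (-1)^2 + 2 * (-1) - 3
= 6 - 2 - 3
= 1

1


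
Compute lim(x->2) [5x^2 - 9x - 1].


Since polynomials are continuous, we use direct substitution.
lim(x->2) of 5x^2 - 9x - 1
= 5 * 2^2 - 9 * 2 - 1
= 20 - 18 - 1
= 1

1


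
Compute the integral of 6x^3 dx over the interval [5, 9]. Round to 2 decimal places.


Find the antiderivative of 6x^3:
F(x) = 6/4 * x^4
Apply the Fundamental Theorem of Calculus:
F(9) - F(5)
= 6/4 * 9^4 - 6/4 * 5^4
= 6/4 * (6561 - 625)
= 6/4 * 5936
= 8904 = 8904.00

8904.00


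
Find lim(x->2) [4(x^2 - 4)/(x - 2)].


Direct substitution gives 0/0, so we factor the numerator.
Factor: 4(x^2 - 4) = 4 * (x - 2)(x + 2)
Cancel the common factor (x - 2):
4(x^2 - 4)/(x - 2) = 4 * (x + 2)
Now substitute x = 2:
= 4 * (2 + 2) = 16

16


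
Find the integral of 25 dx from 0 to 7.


The integral of a constant k over [a, b] equals k * (b - a).
integral from 0 to 7 of 25 dx
= 25 * (7 - 0)
= 25 * 7
= 175

175


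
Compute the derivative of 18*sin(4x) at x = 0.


Apply the chain rule to differentiate 18*sin(4x):
d/dx [18*sin(4x)]
= 18 * cos(4x) * d/dx(4x)
= 18 * 4 * cos(4x)
= 72 * cos(4x)
Evaluate at x = 0:
= 72 * cos(0)
= 72 * 1
= 72

72


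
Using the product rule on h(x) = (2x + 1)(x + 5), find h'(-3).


Let u(x) = 2x + 1 and v(x) = x + 5
u'(x) = 2
v'(x) = 1
Product rule: h'(x) = u'(x)*v(x) + u(x)*v'(x)
= 2 * (x + 5) + (2x + 1) * 1
At x = -3:
u(-3) = 2 * (-3) + 1 = -5
v(-3) = 1 * (-3) + 5 = 2
h'(-3) = 2 * 2 + (-5) * 1
= 4 - 5
= -1

-1


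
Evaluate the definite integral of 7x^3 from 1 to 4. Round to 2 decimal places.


Find the antiderivative of 7x^3:
F(x) = 7/4 * x^4
Apply the Fundamental Theorem of Calculus:
F(4) - F(1)
= 7/4 * 4^4 - 7/4 * 1^4
= 7/4 * (256 - 1)
= 7/4 * 255
= 1785/4 = 446.25

446.25


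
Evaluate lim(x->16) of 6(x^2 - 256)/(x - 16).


Direct substitution gives 0/0, so we factor the numerator.
Factor: 6(x^2 - 256) = 6 * (x - 16)(x + 16)
Cancel the common factor (x - 16):
6(x^2 - 256)/(x - 16) = 6 * (x + 16)
Now substitute x = 16:
= 6 * (16 + 16) = 192

192


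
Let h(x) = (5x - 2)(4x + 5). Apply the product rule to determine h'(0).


Let u(x) = 5x - 2 and v(x) = 4x + 5
u'(x) = 5
v'(x) = 4
Product rule: h'(x) = u'(x)*v(x) + u(x)*v'(x)
= 5 * (4x + 5) + (5x - 2) * 4
At x = 0:
u(0) = 5 * 0 - 2 = -2
v(0) = 4 * 0 + 5 = 5
h'(0) = 5 * 5 + (-2) * 4
= 25 - 8
= 17

17


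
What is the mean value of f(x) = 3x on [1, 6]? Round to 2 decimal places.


Average value = 1/(b-a) * integral from a to b of f(x) dx
First compute the integral of 3x:
F(x) = (3/2)x^2
F(6) = 3/2 * 36 + 0 * 6 = 54
F(1) = 3/2 * 1 + 0 * 1 = 3/2
Integral = 54 - 3/2 = 105/2
Average = (105/2) / (6 - 1) = (105/2) / 5
= 21/2 = 10.50

10.50


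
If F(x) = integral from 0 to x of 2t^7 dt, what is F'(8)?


By the Fundamental Theorem of Calculus (Part 1):
If F(x) = integral from 0 to x of f(t) dt, then F'(x) = f(x)
Here f(t) = 2t^7
So F'(x) = 2x^7
Evaluate at x = 8:
F'(8) = 2 * 8^7
= 2 * 2097152
= 4194304

4194304


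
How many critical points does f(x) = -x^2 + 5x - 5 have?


Find where f'(x) = 0:
f'(x) = -2x + 5
Set f'(x) = 0:
-2x + 5 = 0
x = -5 / (-2) = 5/2
This is a linear equation in x, so there is exactly one solution.
Number of critical points: 1

1


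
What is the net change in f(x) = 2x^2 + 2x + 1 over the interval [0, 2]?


Net change = f(b) - f(a)
f(x) = 2x^2 + 2x + 1
Compute f(2):
f(2) = 2 * 2^2 + 2 * 2 + 1
= 8 + 4 + 1
= 13
Compute f(0):
f(0) = 2 * 0^2 + 2 * 0 + 1
= 0 + 0 + 1
= 1
Net change = 13 - 1 = 12

12


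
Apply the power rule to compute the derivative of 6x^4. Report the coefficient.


We apply the power rule: d/dx [ax^n] = a*n * x^(n-1)
d/dx [6x^4]
= 6 * 4 * x^(4-1)
= 24x^3
The coefficient is 24

24


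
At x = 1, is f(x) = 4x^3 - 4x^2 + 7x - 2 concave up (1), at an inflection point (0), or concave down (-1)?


Concavity is determined by the sign of f''(x).
f(x) = 4x^3 - 4x^2 + 7x - 2
f'(x) = 12x^2 - 8x + 7
f''(x) = 24x - 8
f''(1) = 24 * 1 - 8
= 24 - 8
= 16
Since f''(1) > 0, the function is concave up (1)

1


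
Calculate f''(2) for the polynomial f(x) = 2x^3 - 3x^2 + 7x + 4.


First derivative:
f'(x) = 6x^2 - 6x + 7
Second derivative:
f''(x) = 12x - 6
Substitute x = 2:
f''(2) = 12 * 2 - 6
= 24 - 6
= 18

18


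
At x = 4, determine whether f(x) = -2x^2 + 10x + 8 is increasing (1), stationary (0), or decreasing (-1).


Compute f'(x) to determine behavior:
f'(x) = -4x + 10
f'(4) = -4 * 4 + 10
= -16 + 10
= -6
Since f'(4) < 0, the function is decreasing (-1)

-1


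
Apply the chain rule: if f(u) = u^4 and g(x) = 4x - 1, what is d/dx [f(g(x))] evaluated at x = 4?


Using the chain rule: (f(g(x)))' = f'(g(x)) * g'(x)
First, find g(4):
g(4) = 4 * 4 - 1 = 15
Next, f'(u) = 4u^3
And g'(x) = 4
So f'(g(4)) * g'(4)
= 4 * 15^3 * 4
= 4 * 3375 * 4
= 54000

54000


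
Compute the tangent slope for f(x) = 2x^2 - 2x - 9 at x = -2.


The slope of the tangent line equals f'(x) at the point.
f(x) = 2x^2 - 2x - 9
f'(x) = 4x - 2
At x = -2:
f'(-2) = 4 * (-2) - 2
= -8 - 2
= -10

-10


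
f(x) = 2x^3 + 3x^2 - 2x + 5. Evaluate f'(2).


Differentiate f(x) = 2x^3 + 3x^2 - 2x + 5 term by term:
f'(x) = 6x^2 + 6x - 2
Substitute x = 2:
f'(2) = 6 * 2^2 + 6 * 2 - 2
= 24 + 12 - 2
= 34

34


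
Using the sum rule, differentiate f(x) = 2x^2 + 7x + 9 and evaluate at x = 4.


Differentiate term by term using power and sum rules:
f(x) = 2x^2 + 7x + 9
f'(x) = 4x + 7
Substitute x = 4:
f'(4) = 4 * 4 + 7
= 16 + 7
= 23

23


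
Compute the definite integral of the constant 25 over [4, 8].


The integral of a constant k over [a, b] equals k * (b - a).
integral from 4 to 8 of 25 dx
= 25 * (8 - 4)
= 25 * 4
= 100

100


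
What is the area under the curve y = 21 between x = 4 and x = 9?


The area under a constant function y = 21 is a rectangle.
Width = 9 - 4 = 5
Height = 21
Area = width * height
= 5 * 21
= 105

105


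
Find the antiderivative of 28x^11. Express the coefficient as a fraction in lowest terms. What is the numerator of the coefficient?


Apply the power rule for integration:
integral of ax^n dx = a/(n+1) * x^(n+1) + C
integral of 28x^11 dx
= 28/12 * x^12 + C
= 7/3 * x^12 + C
The coefficient in lowest terms is 7/3, and its numerator is 7

7


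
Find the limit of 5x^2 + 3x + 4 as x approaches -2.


Since polynomials are continuous, we use direct substitution.
lim(x->-2) of 5x^2 + 3x + 4
= 5 * (-2)^2 + 3 * (-2) + 4
= 20 - 6 + 4
= 18

18


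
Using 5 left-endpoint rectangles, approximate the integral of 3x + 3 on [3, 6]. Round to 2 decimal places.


Left Riemann sum uses left endpoints of each subinterval.
Interval: [3, 6], n = 5
dx = (6 - 3) / 5 = 3/5
Left endpoints: [3, 18/5, 21/5, 24/5, 27/5]
f values: [12, 69/5, 78/5, 87/5, 96/5]
Sum = dx * (sum of f values)
= 3/5 * 78
= 234/5 = 46.80

46.80


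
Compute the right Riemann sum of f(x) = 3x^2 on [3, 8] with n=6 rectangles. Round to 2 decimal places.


Right Riemann sum uses right endpoints of each subinterval.
Interval: [3, 8], n = 6
dx = (8 - 3) / 6 = 5/6
Right endpoints: [23/6, 14/3, 11/2, 19/3, 43/6, 8]
f values: [529/12, 196/3, 363/4, 361/3, 1849/12, 192]
Sum = dx * (sum of f values)
= 5/6 * 7999/12
= 39995/72 ≈ 555.49

555.49


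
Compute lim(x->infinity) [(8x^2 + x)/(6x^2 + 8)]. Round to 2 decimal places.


For limits at infinity with equal-degree polynomials,
we compare leading coefficients.
Numerator leading term: 8x^2
Denominator leading term: 6x^2
Divide both by x^2:
lim = (8 + 1/x) / (6 + 8/x^2)
As x -> infinity, the 1/x and 1/x^2 terms vanish:
= 8/6 = 4/3 ≈ 1.33

1.33
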